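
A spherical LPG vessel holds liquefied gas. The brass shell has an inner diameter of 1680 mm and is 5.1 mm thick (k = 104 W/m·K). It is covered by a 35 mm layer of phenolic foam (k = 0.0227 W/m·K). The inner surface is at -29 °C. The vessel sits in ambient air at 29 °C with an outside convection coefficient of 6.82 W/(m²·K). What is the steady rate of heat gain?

Radial (spherical) resistances in series:
R_brass shell = (1/0.84 − 1/0.8451)/(4π×104) = 5.497×10^-6 K/W
R_phenolic foam = (1/0.8451 − 1/0.8801)/(4π×0.0227) = 0.165 K/W
R_outer film = 1/(h·4πr_o²) = 1/(6.82×4π×0.8801²) = 0.01506 K/W
R_total = 0.18 K/W
Q = ΔT/R_total = 58/0.18

Q ≈ 322 W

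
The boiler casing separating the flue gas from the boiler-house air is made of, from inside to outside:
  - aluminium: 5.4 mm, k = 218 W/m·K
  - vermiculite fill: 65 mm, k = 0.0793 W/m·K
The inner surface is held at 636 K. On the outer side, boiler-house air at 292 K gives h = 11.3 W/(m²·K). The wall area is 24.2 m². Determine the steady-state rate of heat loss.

Model the wall as resistances in series:
R_aluminium = L/(kA) = 0.0054/(218×24.2) = 1.024×10^-6 K/W
R_vermiculite fill = L/(kA) = 0.065/(0.0793×24.2) = 0.03387 K/W
R_outer film = 1/(h_o·A) = 1/(11.3×24.2) = 0.003657 K/W
R_total = 0.03753 K/W
Q = ΔT / R_total = 344 / 0.03753

Q ≈ 9170 W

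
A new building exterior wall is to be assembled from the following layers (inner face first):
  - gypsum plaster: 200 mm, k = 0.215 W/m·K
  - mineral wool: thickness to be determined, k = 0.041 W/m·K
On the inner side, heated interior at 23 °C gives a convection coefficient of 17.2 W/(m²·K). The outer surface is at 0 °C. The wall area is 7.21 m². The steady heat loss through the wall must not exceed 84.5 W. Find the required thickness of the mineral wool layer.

L ≈ 39.9 mm

Series thermal resistances:
R_inner film = 1/(h_i·A) = 1/(17.2×7.21) = 0.008064 K/W
R_gypsum plaster = L/(kA) = 0.2/(0.215×7.21) = 0.129 K/W
Sum of the known resistances R_other = 0.1371 K/W
Required total resistance R_tot = ΔT/Q_allow = 23/84.5 = 0.2722 K/W
R_mineral wool = R_tot − R_other = 0.1351 K/W
L = R·k·A = 0.1351×0.041×7.21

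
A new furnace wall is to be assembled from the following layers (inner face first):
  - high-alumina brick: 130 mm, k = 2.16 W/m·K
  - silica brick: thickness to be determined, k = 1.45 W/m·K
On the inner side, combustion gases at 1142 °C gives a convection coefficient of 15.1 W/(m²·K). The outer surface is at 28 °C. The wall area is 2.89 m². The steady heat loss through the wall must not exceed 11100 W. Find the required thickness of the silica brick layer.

L ≈ 237 mm

Model the wall as resistances in series:
R_inner film = 1/(h_i·A) = 1/(15.1×2.89) = 0.02292 K/W
R_high-alumina brick = L/(kA) = 0.13/(2.16×2.89) = 0.02083 K/W
Sum of the known resistances R_other = 0.04374 K/W
Required total resistance R_tot = ΔT/Q_allow = 1114/11100 = 0.1004 K/W
R_silica brick = R_tot − R_other = 0.05662 K/W
L = R·k·A = 0.05662×1.45×2.89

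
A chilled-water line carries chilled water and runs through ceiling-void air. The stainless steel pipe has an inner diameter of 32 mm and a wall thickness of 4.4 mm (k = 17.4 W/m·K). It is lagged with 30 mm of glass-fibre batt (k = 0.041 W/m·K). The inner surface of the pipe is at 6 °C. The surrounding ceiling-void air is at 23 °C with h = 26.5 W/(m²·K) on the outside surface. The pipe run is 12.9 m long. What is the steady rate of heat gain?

Treating each annulus and film as a series resistance:
R_stainless steel pipe wall = ln(20.4/16)/(2π×17.4×12.9) = 1.723×10^-4 K/W
R_glass-fibre batt = ln(50.4/20.4)/(2π×0.041×12.9) = 0.2722 K/W
R_outer film = 1/(h_o·2πr_oL) = 1/(26.5×2π×0.0504×12.9) = 0.009237 K/W
R_total = 0.2816 K/W
Q = ΔT/R_total = 17/0.2816

Q ≈ 60.4 W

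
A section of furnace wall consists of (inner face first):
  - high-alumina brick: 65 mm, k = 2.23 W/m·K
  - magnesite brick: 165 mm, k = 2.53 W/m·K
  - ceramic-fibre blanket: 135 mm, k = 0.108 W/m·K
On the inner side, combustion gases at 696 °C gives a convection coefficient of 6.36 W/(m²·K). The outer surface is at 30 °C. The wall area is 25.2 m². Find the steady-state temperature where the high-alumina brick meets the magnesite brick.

Treating each layer as a thermal resistance in series:
R_inner film = 1/(h_i·A) = 1/(6.36×25.2) = 0.006239 K/W
R_high-alumina brick = L/(kA) = 0.065/(2.23×25.2) = 0.001157 K/W
R_magnesite brick = L/(kA) = 0.165/(2.53×25.2) = 0.002588 K/W
R_ceramic-fibre blanket = L/(kA) = 0.135/(0.108×25.2) = 0.0496 K/W
R_total = 0.05959 K/W;  Q = ΔT/R_total = 666/0.05959 = 11180 W
T_interface = T_inner − Q·ΣR(inner→interface) = 696 − 11200×0.007396

T ≈ 613 °C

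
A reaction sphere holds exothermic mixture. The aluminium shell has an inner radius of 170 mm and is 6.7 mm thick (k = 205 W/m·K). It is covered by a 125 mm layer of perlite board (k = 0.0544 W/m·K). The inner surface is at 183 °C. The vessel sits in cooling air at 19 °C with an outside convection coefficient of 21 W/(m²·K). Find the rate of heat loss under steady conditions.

Q ≈ 47.2 W

Spherical conduction: R = (1/r_in − 1/r_out)/(4πk) per layer; series-sum.
R_aluminium shell = (1/0.17 − 1/0.1767)/(4π×205) = 8.658×10^-5 K/W
R_perlite board = (1/0.1767 − 1/0.3017)/(4π×0.0544) = 3.43 K/W
R_outer film = 1/(h·4πr_o²) = 1/(21×4π×0.3017²) = 0.04163 K/W
R_total = 3.472 K/W
Q = ΔT/R_total = 164/3.472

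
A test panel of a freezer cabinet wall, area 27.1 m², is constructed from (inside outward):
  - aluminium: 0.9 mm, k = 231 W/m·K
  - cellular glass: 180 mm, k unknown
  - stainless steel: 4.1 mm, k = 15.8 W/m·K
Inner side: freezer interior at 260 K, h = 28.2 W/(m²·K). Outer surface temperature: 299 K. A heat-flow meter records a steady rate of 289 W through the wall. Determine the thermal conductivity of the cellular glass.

Using the resistance-network approach (series):
R_inner film = 1/(h_i·A) = 1/(28.2×27.1) = 0.001309 K/W
R_aluminium = L/(kA) = 0.0009/(231×27.1) = 1.438×10^-7 K/W
R_stainless steel = L/(kA) = 0.0041/(15.8×27.1) = 9.575×10^-6 K/W
Sum of known resistances R_other = 0.001318 K/W
Total R = ΔT/Q = 39/289 = 0.1349 K/W
R_cellular glass = R_total − R_other = 0.1336 K/W
k = L/(R·A) = 0.18/(0.1336×27.1)

k ≈ 0.0497 W/(m·K)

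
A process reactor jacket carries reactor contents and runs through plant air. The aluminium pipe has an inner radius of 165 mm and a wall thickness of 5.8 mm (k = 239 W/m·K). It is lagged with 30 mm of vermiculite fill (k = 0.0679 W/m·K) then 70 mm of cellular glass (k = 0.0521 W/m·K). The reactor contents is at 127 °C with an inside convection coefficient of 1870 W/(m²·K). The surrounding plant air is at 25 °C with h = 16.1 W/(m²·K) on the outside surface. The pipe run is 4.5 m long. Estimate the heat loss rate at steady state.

Q ≈ 345 W

Radial resistances (cylindrical: R_cond = ln(r_o/r_i)/(2πkL), R_conv = 1/(h·2πrL)):
R_inner film = 1/(h_i·2πr₁L) = 1/(1870×2π×0.165×4.5) = 1.146×10^-4 K/W
R_aluminium pipe wall = ln(170.8/165)/(2π×239×4.5) = 5.112×10^-6 K/W
R_vermiculite fill = ln(200.8/170.8)/(2π×0.0679×4.5) = 0.08429 K/W
R_cellular glass = ln(270.8/200.8)/(2π×0.0521×4.5) = 0.203 K/W
R_outer film = 1/(h_o·2πr_oL) = 1/(16.1×2π×0.2708×4.5) = 0.008112 K/W
R_total = 0.2955 K/W
Q = ΔT/R_total = 102/0.2955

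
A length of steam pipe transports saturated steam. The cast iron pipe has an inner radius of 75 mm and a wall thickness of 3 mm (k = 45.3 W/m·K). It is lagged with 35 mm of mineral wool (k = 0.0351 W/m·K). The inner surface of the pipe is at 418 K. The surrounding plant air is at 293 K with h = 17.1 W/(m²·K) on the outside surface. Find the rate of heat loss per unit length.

q′ ≈ 70.9 W/m

For a radial system each layer contributes R = ln(r_out/r_in)/(2πkL); films add R = 1/(hA).
R_cast iron pipe wall = ln(78/75)/(2π×45.3×1) = 1.378×10^-4 K/W
R_mineral wool = ln(113/78)/(2π×0.0351×1) = 1.681 K/W
R_outer film = 1/(h_o·2πr_oL) = 1/(17.1×2π×0.113×1) = 0.08237 K/W
R_total = 1.763 K/W
Q = ΔT/R_total = 125/1.763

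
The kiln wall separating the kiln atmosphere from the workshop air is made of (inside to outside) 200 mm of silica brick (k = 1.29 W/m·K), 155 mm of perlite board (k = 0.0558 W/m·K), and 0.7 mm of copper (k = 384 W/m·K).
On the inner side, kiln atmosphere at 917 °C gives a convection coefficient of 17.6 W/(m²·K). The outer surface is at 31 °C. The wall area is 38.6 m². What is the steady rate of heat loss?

Q ≈ 11400 W

Thermal resistances in series:
R_inner film = 1/(h_i·A) = 1/(17.6×38.6) = 0.001472 K/W
R_silica brick = L/(kA) = 0.2/(1.29×38.6) = 0.004017 K/W
R_perlite board = L/(kA) = 0.155/(0.0558×38.6) = 0.07196 K/W
R_copper = L/(kA) = 0.0007/(384×38.6) = 4.723×10^-8 K/W
R_total = 0.07745 K/W
Q = ΔT / R_total = 886 / 0.07745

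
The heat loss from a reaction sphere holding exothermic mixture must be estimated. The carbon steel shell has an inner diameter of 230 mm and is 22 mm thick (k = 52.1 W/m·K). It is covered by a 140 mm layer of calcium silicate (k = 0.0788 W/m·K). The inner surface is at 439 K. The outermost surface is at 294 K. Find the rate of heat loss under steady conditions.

Radial (spherical) resistances in series:
R_carbon steel shell = (1/0.115 − 1/0.137)/(4π×52.1) = 0.002133 K/W
R_calcium silicate = (1/0.137 − 1/0.277)/(4π×0.0788) = 3.726 K/W
R_total = 3.728 K/W
Q = ΔT/R_total = 145/3.728

Q ≈ 38.9 W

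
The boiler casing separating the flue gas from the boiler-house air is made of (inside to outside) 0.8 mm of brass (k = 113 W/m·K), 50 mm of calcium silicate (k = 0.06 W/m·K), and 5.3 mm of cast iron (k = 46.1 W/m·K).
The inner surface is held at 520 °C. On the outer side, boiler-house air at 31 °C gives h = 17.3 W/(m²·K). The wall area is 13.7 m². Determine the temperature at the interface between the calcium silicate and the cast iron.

T ≈ 62.8 °C

Thermal resistances in series:
R_brass = L/(kA) = 0.0008/(113×13.7) = 5.168×10^-7 K/W
R_calcium silicate = L/(kA) = 0.05/(0.06×13.7) = 0.06083 K/W
R_cast iron = L/(kA) = 0.0053/(46.1×13.7) = 8.392×10^-6 K/W
R_outer film = 1/(h_o·A) = 1/(17.3×13.7) = 0.004219 K/W
R_total = 0.06506 K/W;  Q = ΔT/R_total = 489/0.06506 = 7517 W
T_interface = T_inner − Q·ΣR(inner→interface) = 520 − 7520×0.06083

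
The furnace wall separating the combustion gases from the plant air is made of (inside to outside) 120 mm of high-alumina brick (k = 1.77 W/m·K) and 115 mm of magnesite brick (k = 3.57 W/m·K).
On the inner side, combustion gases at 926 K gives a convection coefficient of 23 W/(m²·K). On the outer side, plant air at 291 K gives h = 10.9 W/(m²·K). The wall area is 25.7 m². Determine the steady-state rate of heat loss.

Q ≈ 69400 W

Thermal resistances in series:
R_inner film = 1/(h_i·A) = 1/(23×25.7) = 0.001692 K/W
R_high-alumina brick = L/(kA) = 0.12/(1.77×25.7) = 0.002638 K/W
R_magnesite brick = L/(kA) = 0.115/(3.57×25.7) = 0.001253 K/W
R_outer film = 1/(h_o·A) = 1/(10.9×25.7) = 0.00357 K/W
R_total = 0.009153 K/W
Q = ΔT / R_total = 635 / 0.009153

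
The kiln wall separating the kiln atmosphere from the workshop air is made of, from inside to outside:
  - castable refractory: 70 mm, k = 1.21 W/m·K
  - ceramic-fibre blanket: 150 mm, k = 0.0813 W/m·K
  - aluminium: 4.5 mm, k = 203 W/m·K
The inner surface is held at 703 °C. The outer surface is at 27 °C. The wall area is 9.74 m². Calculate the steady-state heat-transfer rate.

Q ≈ 3460 W

Using the resistance-network approach (series):
R_castable refractory = L/(kA) = 0.07/(1.21×9.74) = 0.00594 K/W
R_ceramic-fibre blanket = L/(kA) = 0.15/(0.0813×9.74) = 0.1894 K/W
R_aluminium = L/(kA) = 0.0045/(203×9.74) = 2.276×10^-6 K/W
R_total = 0.1954 K/W
Q = ΔT / R_total = 676 / 0.1954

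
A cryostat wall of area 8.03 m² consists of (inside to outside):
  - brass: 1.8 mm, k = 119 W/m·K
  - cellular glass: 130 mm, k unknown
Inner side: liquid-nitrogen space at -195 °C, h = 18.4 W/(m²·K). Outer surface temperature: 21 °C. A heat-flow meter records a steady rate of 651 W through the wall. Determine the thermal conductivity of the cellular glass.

Model the wall as resistances in series:
R_inner film = 1/(h_i·A) = 1/(18.4×8.03) = 0.006768 K/W
R_brass = L/(kA) = 0.0018/(119×8.03) = 1.884×10^-6 K/W
Sum of known resistances R_other = 0.00677 K/W
Total R = ΔT/Q = 216/651 = 0.3318 K/W
R_cellular glass = R_total − R_other = 0.325 K/W
k = L/(R·A) = 0.13/(0.325×8.03)

k ≈ 0.0498 W/(m·K)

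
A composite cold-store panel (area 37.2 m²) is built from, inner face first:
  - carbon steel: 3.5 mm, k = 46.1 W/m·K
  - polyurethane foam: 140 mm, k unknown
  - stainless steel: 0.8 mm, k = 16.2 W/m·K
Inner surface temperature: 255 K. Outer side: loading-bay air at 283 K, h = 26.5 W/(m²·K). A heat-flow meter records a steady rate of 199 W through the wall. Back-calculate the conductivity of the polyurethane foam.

k ≈ 0.0269 W/(m·K)

Treating each layer as a thermal resistance in series:
R_carbon steel = L/(kA) = 0.0035/(46.1×37.2) = 2.041×10^-6 K/W
R_stainless steel = L/(kA) = 0.0008/(16.2×37.2) = 1.327×10^-6 K/W
R_outer film = 1/(h_o·A) = 1/(26.5×37.2) = 0.001014 K/W
Sum of known resistances R_other = 0.001018 K/W
Total R = ΔT/Q = 28/199 = 0.1407 K/W
R_polyurethane foam = R_total − R_other = 0.1397 K/W
k = L/(R·A) = 0.14/(0.1397×37.2)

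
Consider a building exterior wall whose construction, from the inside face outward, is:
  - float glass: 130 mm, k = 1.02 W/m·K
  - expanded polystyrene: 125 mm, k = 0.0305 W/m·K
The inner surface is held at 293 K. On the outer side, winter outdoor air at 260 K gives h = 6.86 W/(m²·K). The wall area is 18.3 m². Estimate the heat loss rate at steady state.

Q ≈ 138 W

Series thermal resistances:
R_float glass = L/(kA) = 0.13/(1.02×18.3) = 0.006965 K/W
R_expanded polystyrene = L/(kA) = 0.125/(0.0305×18.3) = 0.224 K/W
R_outer film = 1/(h_o·A) = 1/(6.86×18.3) = 0.007966 K/W
R_total = 0.2389 K/W
Q = ΔT / R_total = 33 / 0.2389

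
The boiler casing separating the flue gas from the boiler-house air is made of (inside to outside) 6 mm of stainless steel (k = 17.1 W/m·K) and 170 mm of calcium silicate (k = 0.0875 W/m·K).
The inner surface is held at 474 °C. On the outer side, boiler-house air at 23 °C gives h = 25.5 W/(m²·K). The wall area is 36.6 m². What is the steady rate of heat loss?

Q ≈ 8330 W

Treating each layer as a thermal resistance in series:
R_stainless steel = L/(kA) = 0.006/(17.1×36.6) = 9.587×10^-6 K/W
R_calcium silicate = L/(kA) = 0.17/(0.0875×36.6) = 0.05308 K/W
R_outer film = 1/(h_o·A) = 1/(25.5×36.6) = 0.001071 K/W
R_total = 0.05416 K/W
Q = ΔT / R_total = 451 / 0.05416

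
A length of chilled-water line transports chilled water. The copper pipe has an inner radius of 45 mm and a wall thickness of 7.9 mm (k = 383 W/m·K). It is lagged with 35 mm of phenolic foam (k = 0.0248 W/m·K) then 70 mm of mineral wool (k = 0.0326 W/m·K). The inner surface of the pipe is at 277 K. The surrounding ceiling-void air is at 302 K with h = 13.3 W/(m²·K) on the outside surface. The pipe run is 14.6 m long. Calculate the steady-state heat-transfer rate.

Treating each annulus and film as a series resistance:
R_copper pipe wall = ln(52.9/45)/(2π×383×14.6) = 4.604×10^-6 K/W
R_phenolic foam = ln(87.9/52.9)/(2π×0.0248×14.6) = 0.2232 K/W
R_mineral wool = ln(157.9/87.9)/(2π×0.0326×14.6) = 0.1959 K/W
R_outer film = 1/(h_o·2πr_oL) = 1/(13.3×2π×0.1579×14.6) = 0.005191 K/W
R_total = 0.4243 K/W
Q = ΔT/R_total = 25/0.4243

Q ≈ 58.9 W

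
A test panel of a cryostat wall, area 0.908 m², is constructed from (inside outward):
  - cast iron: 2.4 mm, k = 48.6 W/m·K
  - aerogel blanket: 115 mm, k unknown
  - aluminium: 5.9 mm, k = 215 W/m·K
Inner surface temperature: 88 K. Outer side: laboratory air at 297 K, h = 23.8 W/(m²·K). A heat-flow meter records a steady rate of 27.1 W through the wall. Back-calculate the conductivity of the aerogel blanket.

Using the resistance-network approach (series):
R_cast iron = L/(kA) = 0.0024/(48.6×0.908) = 5.439×10^-5 K/W
R_aluminium = L/(kA) = 0.0059/(215×0.908) = 3.022×10^-5 K/W
R_outer film = 1/(h_o·A) = 1/(23.8×0.908) = 0.04627 K/W
Sum of known resistances R_other = 0.04636 K/W
Total R = ΔT/Q = 209/27.1 = 7.712 K/W
R_aerogel blanket = R_total − R_other = 7.666 K/W
k = L/(R·A) = 0.115/(7.666×0.908)

k ≈ 0.0165 W/(m·K)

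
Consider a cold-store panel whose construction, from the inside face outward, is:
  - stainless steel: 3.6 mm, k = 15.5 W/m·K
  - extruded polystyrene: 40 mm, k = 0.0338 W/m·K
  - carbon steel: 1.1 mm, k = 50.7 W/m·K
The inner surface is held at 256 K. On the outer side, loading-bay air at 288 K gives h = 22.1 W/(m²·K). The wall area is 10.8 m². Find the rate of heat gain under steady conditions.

Q ≈ 281 W

Thermal resistances in series:
R_stainless steel = L/(kA) = 0.0036/(15.5×10.8) = 2.151×10^-5 K/W
R_extruded polystyrene = L/(kA) = 0.04/(0.0338×10.8) = 0.1096 K/W
R_carbon steel = L/(kA) = 0.0011/(50.7×10.8) = 2.009×10^-6 K/W
R_outer film = 1/(h_o·A) = 1/(22.1×10.8) = 0.00419 K/W
R_total = 0.1138 K/W
Q = ΔT / R_total = 32 / 0.1138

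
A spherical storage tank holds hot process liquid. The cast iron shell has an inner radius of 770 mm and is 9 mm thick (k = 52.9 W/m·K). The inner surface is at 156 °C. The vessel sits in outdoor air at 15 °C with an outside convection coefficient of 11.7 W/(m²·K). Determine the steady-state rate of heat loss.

Q ≈ 12600 W

For a spherical shell R = (1/r₁ − 1/r₂)/(4πk); film R = 1/(h·4πr²). In series:
R_cast iron shell = (1/0.77 − 1/0.779)/(4π×52.9) = 2.257×10^-5 K/W
R_outer film = 1/(h·4πr_o²) = 1/(11.7×4π×0.779²) = 0.01121 K/W
R_total = 0.01123 K/W
Q = ΔT/R_total = 141/0.01123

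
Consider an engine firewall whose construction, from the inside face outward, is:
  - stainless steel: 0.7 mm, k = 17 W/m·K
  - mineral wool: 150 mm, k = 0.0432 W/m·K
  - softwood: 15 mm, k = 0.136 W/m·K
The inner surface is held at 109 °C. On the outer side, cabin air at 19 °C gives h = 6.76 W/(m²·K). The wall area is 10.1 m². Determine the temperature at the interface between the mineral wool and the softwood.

T ≈ 25.2 °C

Series thermal resistances:
R_stainless steel = L/(kA) = 0.0007/(17×10.1) = 4.077×10^-6 K/W
R_mineral wool = L/(kA) = 0.15/(0.0432×10.1) = 0.3438 K/W
R_softwood = L/(kA) = 0.015/(0.136×10.1) = 0.01092 K/W
R_outer film = 1/(h_o·A) = 1/(6.76×10.1) = 0.01465 K/W
R_total = 0.3694 K/W;  Q = ΔT/R_total = 90/0.3694 = 243.7 W
T_interface = T_inner − Q·ΣR(inner→interface) = 109 − 244×0.3438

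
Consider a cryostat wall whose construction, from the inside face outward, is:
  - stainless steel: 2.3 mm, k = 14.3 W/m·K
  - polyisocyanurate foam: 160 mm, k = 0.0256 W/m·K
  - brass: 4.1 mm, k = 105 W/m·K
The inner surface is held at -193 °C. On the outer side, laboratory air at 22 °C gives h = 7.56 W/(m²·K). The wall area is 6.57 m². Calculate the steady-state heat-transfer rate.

Treating each layer as a thermal resistance in series:
R_stainless steel = L/(kA) = 0.0023/(14.3×6.57) = 2.448×10^-5 K/W
R_polyisocyanurate foam = L/(kA) = 0.16/(0.0256×6.57) = 0.9513 K/W
R_brass = L/(kA) = 0.0041/(105×6.57) = 5.943×10^-6 K/W
R_outer film = 1/(h_o·A) = 1/(7.56×6.57) = 0.02013 K/W
R_total = 0.9715 K/W
Q = ΔT / R_total = 215 / 0.9715

Q ≈ 221 W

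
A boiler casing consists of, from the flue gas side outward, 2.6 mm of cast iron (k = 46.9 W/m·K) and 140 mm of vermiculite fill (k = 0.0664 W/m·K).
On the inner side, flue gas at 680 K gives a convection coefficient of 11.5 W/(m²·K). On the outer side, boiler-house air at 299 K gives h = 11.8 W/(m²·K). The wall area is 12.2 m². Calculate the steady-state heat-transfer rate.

Using the resistance-network approach (series):
R_inner film = 1/(h_i·A) = 1/(11.5×12.2) = 0.007128 K/W
R_cast iron = L/(kA) = 0.0026/(46.9×12.2) = 4.544×10^-6 K/W
R_vermiculite fill = L/(kA) = 0.14/(0.0664×12.2) = 0.1728 K/W
R_outer film = 1/(h_o·A) = 1/(11.8×12.2) = 0.006946 K/W
R_total = 0.1869 K/W
Q = ΔT / R_total = 381 / 0.1869

Q ≈ 2040 W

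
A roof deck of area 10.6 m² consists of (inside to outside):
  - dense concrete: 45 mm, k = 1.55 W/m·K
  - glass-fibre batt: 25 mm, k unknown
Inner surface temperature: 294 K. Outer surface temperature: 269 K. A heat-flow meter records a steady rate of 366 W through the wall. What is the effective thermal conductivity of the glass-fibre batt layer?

Model the wall as resistances in series:
R_dense concrete = L/(kA) = 0.045/(1.55×10.6) = 0.002739 K/W
Sum of known resistances R_other = 0.002739 K/W
Total R = ΔT/Q = 25/366 = 0.06831 K/W
R_glass-fibre batt = R_total − R_other = 0.06557 K/W
k = L/(R·A) = 0.025/(0.06557×10.6)

k ≈ 0.036 W/(m·K)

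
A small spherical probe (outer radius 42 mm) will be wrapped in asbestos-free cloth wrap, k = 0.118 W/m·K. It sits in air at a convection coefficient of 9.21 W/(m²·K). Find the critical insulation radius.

For a sphere r_cr = 2k/h = 2×0.118/9.21
r_cr = 25.6 mm; since the bare radius (42 mm) is above r_cr, any added insulation will reduce heat loss.

r_cr ≈ 25.6 mm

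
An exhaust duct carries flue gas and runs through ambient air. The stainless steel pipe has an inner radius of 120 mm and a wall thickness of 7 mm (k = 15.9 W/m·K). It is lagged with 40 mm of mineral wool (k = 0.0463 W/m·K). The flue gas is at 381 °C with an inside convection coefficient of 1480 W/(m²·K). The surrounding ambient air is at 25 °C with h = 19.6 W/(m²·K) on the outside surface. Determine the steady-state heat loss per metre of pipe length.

Cylindrical conduction, so R = ln(r₂/r₁)/(2πkL) per layer, in series:
R_inner film = 1/(h_i·2πr₁L) = 1/(1480×2π×0.12×1) = 8.961×10^-4 K/W
R_stainless steel pipe wall = ln(127/120)/(2π×15.9×1) = 5.675×10^-4 K/W
R_mineral wool = ln(167/127)/(2π×0.0463×1) = 0.9412 K/W
R_outer film = 1/(h_o·2πr_oL) = 1/(19.6×2π×0.167×1) = 0.04862 K/W
R_total = 0.9913 K/W
Q = ΔT/R_total = 356/0.9913

q′ ≈ 359 W/m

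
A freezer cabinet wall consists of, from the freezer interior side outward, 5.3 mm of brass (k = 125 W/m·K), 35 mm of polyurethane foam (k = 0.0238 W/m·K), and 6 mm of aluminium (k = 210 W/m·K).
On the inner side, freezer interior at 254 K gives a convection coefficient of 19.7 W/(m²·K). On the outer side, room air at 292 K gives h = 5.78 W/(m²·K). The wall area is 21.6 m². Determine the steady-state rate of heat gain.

Q ≈ 484 W

Using the resistance-network approach (series):
R_inner film = 1/(h_i·A) = 1/(19.7×21.6) = 0.00235 K/W
R_brass = L/(kA) = 0.0053/(125×21.6) = 1.963×10^-6 K/W
R_polyurethane foam = L/(kA) = 0.035/(0.0238×21.6) = 0.06808 K/W
R_aluminium = L/(kA) = 0.006/(210×21.6) = 1.323×10^-6 K/W
R_outer film = 1/(h_o·A) = 1/(5.78×21.6) = 0.00801 K/W
R_total = 0.07845 K/W
Q = ΔT / R_total = 38 / 0.07845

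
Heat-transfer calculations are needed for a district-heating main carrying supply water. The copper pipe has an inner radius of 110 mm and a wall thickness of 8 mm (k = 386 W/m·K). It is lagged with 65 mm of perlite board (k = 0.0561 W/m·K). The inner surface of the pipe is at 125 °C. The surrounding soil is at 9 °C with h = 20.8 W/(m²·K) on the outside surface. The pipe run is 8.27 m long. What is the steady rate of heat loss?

For a radial system each layer contributes R = ln(r_out/r_in)/(2πkL); films add R = 1/(hA).
R_copper pipe wall = ln(118/110)/(2π×386×8.27) = 3.5×10^-6 K/W
R_perlite board = ln(183/118)/(2π×0.0561×8.27) = 0.1505 K/W
R_outer film = 1/(h_o·2πr_oL) = 1/(20.8×2π×0.183×8.27) = 0.005056 K/W
R_total = 0.1556 K/W
Q = ΔT/R_total = 116/0.1556

Q ≈ 746 W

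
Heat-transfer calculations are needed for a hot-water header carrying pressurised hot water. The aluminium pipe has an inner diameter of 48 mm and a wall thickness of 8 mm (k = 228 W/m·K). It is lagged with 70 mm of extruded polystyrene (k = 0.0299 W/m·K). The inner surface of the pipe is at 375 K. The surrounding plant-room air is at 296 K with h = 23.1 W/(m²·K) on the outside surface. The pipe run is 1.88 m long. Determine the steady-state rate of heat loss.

For a radial system each layer contributes R = ln(r_out/r_in)/(2πkL); films add R = 1/(hA).
R_aluminium pipe wall = ln(32/24)/(2π×228×1.88) = 1.068×10^-4 K/W
R_extruded polystyrene = ln(102/32)/(2π×0.0299×1.88) = 3.282 K/W
R_outer film = 1/(h_o·2πr_oL) = 1/(23.1×2π×0.102×1.88) = 0.03593 K/W
R_total = 3.318 K/W
Q = ΔT/R_total = 79/3.318

Q ≈ 23.8 W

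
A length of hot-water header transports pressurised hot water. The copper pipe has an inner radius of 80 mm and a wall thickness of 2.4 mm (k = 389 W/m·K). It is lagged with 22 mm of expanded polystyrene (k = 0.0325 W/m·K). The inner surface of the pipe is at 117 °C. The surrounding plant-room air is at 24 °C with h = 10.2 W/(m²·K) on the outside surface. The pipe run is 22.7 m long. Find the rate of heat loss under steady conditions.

Q ≈ 1610 W

For a radial system each layer contributes R = ln(r_out/r_in)/(2πkL); films add R = 1/(hA).
R_copper pipe wall = ln(82.4/80)/(2π×389×22.7) = 5.328×10^-7 K/W
R_expanded polystyrene = ln(104.4/82.4)/(2π×0.0325×22.7) = 0.05105 K/W
R_outer film = 1/(h_o·2πr_oL) = 1/(10.2×2π×0.1044×22.7) = 0.006584 K/W
R_total = 0.05764 K/W
Q = ΔT/R_total = 93/0.05764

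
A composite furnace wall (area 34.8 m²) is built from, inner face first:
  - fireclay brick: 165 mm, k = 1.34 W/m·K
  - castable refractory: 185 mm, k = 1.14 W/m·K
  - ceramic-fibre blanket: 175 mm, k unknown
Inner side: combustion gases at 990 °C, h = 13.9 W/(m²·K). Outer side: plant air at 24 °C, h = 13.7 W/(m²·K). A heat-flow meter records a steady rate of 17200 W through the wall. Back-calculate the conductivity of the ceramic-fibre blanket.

k ≈ 0.115 W/(m·K)

Model the wall as resistances in series:
R_inner film = 1/(h_i·A) = 1/(13.9×34.8) = 0.002067 K/W
R_fireclay brick = L/(kA) = 0.165/(1.34×34.8) = 0.003538 K/W
R_castable refractory = L/(kA) = 0.185/(1.14×34.8) = 0.004663 K/W
R_outer film = 1/(h_o·A) = 1/(13.7×34.8) = 0.002097 K/W
Sum of known resistances R_other = 0.01237 K/W
Total R = ΔT/Q = 966/17200 = 0.05616 K/W
R_ceramic-fibre blanket = R_total − R_other = 0.0438 K/W
k = L/(R·A) = 0.175/(0.0438×34.8)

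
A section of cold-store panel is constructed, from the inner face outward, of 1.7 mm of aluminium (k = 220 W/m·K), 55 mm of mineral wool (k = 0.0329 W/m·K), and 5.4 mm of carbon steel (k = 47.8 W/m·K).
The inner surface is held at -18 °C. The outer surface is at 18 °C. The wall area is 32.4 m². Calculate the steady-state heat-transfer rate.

Q ≈ 698 W

Series thermal resistances:
R_aluminium = L/(kA) = 0.0017/(220×32.4) = 2.385×10^-7 K/W
R_mineral wool = L/(kA) = 0.055/(0.0329×32.4) = 0.0516 K/W
R_carbon steel = L/(kA) = 0.0054/(47.8×32.4) = 3.487×10^-6 K/W
R_total = 0.0516 K/W
Q = ΔT / R_total = 36 / 0.0516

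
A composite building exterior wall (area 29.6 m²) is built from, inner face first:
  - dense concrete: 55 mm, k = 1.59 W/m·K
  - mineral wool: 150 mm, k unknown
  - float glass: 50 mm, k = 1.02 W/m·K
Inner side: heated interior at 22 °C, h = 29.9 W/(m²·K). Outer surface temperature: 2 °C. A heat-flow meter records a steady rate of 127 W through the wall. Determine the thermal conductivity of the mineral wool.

k ≈ 0.033 W/(m·K)

Series thermal resistances:
R_inner film = 1/(h_i·A) = 1/(29.9×29.6) = 0.00113 K/W
R_dense concrete = L/(kA) = 0.055/(1.59×29.6) = 0.001169 K/W
R_float glass = L/(kA) = 0.05/(1.02×29.6) = 0.001656 K/W
Sum of known resistances R_other = 0.003955 K/W
Total R = ΔT/Q = 20/127 = 0.1575 K/W
R_mineral wool = R_total − R_other = 0.1535 K/W
k = L/(R·A) = 0.15/(0.1535×29.6)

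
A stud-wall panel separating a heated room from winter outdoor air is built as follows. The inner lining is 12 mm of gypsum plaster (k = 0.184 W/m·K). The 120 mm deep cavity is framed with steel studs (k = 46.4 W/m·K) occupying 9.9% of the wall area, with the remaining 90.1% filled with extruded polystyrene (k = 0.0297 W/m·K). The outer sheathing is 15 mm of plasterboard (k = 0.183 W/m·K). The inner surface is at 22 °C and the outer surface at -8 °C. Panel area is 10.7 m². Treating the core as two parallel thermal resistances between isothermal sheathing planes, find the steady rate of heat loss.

Sheathing layers in series; stud and cavity paths in parallel between them.
R_inner = 0.012/(0.184×10.7) = 0.006095 K/W
R_stud  = 0.12/(46.4×0.099×10.7) = 0.002441 K/W
R_cav   = 0.12/(0.0297×0.901×10.7) = 0.4191 K/W
1/R_core = 1/R_stud + 1/R_cav → R_core = 0.002427 K/W
R_outer = 0.015/(0.183×10.7) = 0.00766 K/W
R_total = 0.01618 K/W
Q = ΔT/R_total = 30/0.01618

Q ≈ 1850 W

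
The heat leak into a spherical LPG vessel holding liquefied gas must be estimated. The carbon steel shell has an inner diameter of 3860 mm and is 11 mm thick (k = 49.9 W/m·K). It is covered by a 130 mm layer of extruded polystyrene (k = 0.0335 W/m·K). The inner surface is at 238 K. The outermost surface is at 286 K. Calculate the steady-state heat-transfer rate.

For a spherical shell R = (1/r₁ − 1/r₂)/(4πk); film R = 1/(h·4πr²). In series:
R_carbon steel shell = (1/1.93 − 1/1.941)/(4π×49.9) = 4.683×10^-6 K/W
R_extruded polystyrene = (1/1.941 − 1/2.071)/(4π×0.0335) = 0.07682 K/W
R_total = 0.07683 K/W
Q = ΔT/R_total = 48/0.07683

Q ≈ 625 W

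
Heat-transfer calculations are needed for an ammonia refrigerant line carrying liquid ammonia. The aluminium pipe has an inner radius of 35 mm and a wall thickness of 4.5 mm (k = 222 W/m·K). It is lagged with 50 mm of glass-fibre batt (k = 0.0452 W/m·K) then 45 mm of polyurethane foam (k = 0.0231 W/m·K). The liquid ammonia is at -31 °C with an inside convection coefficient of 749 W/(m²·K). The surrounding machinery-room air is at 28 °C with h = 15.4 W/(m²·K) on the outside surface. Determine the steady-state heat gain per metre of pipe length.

For a radial system each layer contributes R = ln(r_out/r_in)/(2πkL); films add R = 1/(hA).
R_inner film = 1/(h_i·2πr₁L) = 1/(749×2π×0.035×1) = 0.006071 K/W
R_aluminium pipe wall = ln(39.5/35)/(2π×222×1) = 8.671×10^-5 K/W
R_glass-fibre batt = ln(89.5/39.5)/(2π×0.0452×1) = 2.88 K/W
R_polyurethane foam = ln(134.5/89.5)/(2π×0.0231×1) = 2.806 K/W
R_outer film = 1/(h_o·2πr_oL) = 1/(15.4×2π×0.1345×1) = 0.07684 K/W
R_total = 5.769 K/W
Q = ΔT/R_total = 59/5.769

q′ ≈ 10.2 W/m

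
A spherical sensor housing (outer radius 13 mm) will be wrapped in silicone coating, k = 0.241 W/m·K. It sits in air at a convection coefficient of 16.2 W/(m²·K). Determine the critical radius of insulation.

For a sphere r_cr = 2k/h = 2×0.241/16.2
r_cr = 29.8 mm; since the bare radius (13 mm) is below r_cr, adding a thin layer of insulation will *increase* heat loss.

r_cr ≈ 29.8 mm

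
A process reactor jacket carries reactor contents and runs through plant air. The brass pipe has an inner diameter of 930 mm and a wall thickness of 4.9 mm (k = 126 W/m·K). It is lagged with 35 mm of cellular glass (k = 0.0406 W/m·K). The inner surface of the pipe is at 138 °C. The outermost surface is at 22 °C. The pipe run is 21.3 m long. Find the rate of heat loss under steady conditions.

Radial resistances (cylindrical: R_cond = ln(r_o/r_i)/(2πkL), R_conv = 1/(h·2πrL)):
R_brass pipe wall = ln(469.9/465)/(2π×126×21.3) = 6.216×10^-7 K/W
R_cellular glass = ln(504.9/469.9)/(2π×0.0406×21.3) = 0.01322 K/W
R_total = 0.01322 K/W
Q = ΔT/R_total = 116/0.01322

Q ≈ 8770 W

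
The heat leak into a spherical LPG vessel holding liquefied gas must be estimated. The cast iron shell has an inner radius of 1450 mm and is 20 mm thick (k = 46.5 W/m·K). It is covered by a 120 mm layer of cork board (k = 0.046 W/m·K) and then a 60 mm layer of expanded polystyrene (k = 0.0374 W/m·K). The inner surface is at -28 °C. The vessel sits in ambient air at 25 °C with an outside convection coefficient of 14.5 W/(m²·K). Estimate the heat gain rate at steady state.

Q ≈ 380 W

Each spherical layer contributes R = (1/r_i − 1/r_o)/(4πk):
R_cast iron shell = (1/1.45 − 1/1.47)/(4π×46.5) = 1.606×10^-5 K/W
R_cork board = (1/1.47 − 1/1.59)/(4π×0.046) = 0.08882 K/W
R_expanded polystyrene = (1/1.59 − 1/1.65)/(4π×0.0374) = 0.04866 K/W
R_outer film = 1/(h·4πr_o²) = 1/(14.5×4π×1.65²) = 0.002016 K/W
R_total = 0.1395 K/W
Q = ΔT/R_total = 53/0.1395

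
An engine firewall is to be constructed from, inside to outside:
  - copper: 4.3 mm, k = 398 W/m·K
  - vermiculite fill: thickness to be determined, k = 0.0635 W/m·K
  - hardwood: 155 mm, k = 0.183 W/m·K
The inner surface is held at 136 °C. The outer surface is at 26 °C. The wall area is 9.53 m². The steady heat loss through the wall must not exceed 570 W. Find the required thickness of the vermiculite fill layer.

Treating each layer as a thermal resistance in series:
R_copper = L/(kA) = 0.0043/(398×9.53) = 1.134×10^-6 K/W
R_hardwood = L/(kA) = 0.155/(0.183×9.53) = 0.08888 K/W
Sum of the known resistances R_other = 0.08888 K/W
Required total resistance R_tot = ΔT/Q_allow = 110/570 = 0.193 K/W
R_vermiculite fill = R_tot − R_other = 0.1041 K/W
L = R·k·A = 0.1041×0.0635×9.53

L ≈ 63 mm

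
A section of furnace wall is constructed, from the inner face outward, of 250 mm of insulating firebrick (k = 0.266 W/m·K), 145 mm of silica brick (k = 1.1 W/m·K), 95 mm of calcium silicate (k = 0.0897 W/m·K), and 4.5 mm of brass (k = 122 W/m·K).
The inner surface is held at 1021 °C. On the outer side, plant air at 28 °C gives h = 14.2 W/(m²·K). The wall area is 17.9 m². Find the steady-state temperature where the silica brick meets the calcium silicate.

Series thermal resistances:
R_insulating firebrick = L/(kA) = 0.25/(0.266×17.9) = 0.05251 K/W
R_silica brick = L/(kA) = 0.145/(1.1×17.9) = 0.007364 K/W
R_calcium silicate = L/(kA) = 0.095/(0.0897×17.9) = 0.05917 K/W
R_brass = L/(kA) = 0.0045/(122×17.9) = 2.061×10^-6 K/W
R_outer film = 1/(h_o·A) = 1/(14.2×17.9) = 0.003934 K/W
R_total = 0.123 K/W;  Q = ΔT/R_total = 993/0.123 = 8075 W
T_interface = T_inner − Q·ΣR(inner→interface) = 1021 − 8070×0.05987

T ≈ 538 °C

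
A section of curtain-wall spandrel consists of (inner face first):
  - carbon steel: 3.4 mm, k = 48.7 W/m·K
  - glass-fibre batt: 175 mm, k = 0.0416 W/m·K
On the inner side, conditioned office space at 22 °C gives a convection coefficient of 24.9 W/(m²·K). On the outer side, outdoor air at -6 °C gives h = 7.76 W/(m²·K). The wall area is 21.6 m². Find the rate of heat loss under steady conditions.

Series thermal resistances:
R_inner film = 1/(h_i·A) = 1/(24.9×21.6) = 0.001859 K/W
R_carbon steel = L/(kA) = 0.0034/(48.7×21.6) = 3.232×10^-6 K/W
R_glass-fibre batt = L/(kA) = 0.175/(0.0416×21.6) = 0.1948 K/W
R_outer film = 1/(h_o·A) = 1/(7.76×21.6) = 0.005966 K/W
R_total = 0.2026 K/W
Q = ΔT / R_total = 28 / 0.2026

Q ≈ 138 W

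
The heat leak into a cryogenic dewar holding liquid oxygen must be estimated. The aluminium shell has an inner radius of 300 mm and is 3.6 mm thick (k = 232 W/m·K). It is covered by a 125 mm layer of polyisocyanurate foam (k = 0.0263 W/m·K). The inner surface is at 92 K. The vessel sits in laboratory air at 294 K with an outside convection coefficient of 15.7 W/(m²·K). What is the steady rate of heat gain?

Spherical conduction: R = (1/r_in − 1/r_out)/(4πk) per layer; series-sum.
R_aluminium shell = (1/0.3 − 1/0.3036)/(4π×232) = 1.356×10^-5 K/W
R_polyisocyanurate foam = (1/0.3036 − 1/0.4286)/(4π×0.0263) = 2.907 K/W
R_outer film = 1/(h·4πr_o²) = 1/(15.7×4π×0.4286²) = 0.02759 K/W
R_total = 2.934 K/W
Q = ΔT/R_total = 202/2.934

Q ≈ 68.8 W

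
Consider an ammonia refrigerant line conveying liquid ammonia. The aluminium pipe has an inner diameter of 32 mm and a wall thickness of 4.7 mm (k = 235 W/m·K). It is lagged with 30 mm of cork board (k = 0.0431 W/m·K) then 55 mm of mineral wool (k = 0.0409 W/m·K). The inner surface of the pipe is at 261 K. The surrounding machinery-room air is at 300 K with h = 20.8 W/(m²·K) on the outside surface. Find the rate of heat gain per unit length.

Treating each annulus and film as a series resistance:
R_aluminium pipe wall = ln(20.7/16)/(2π×235×1) = 1.744×10^-4 K/W
R_cork board = ln(50.7/20.7)/(2π×0.0431×1) = 3.308 K/W
R_mineral wool = ln(105.7/50.7)/(2π×0.0409×1) = 2.859 K/W
R_outer film = 1/(h_o·2πr_oL) = 1/(20.8×2π×0.1057×1) = 0.07239 K/W
R_total = 6.239 K/W
Q = ΔT/R_total = 39/6.239

q′ ≈ 6.25 W/m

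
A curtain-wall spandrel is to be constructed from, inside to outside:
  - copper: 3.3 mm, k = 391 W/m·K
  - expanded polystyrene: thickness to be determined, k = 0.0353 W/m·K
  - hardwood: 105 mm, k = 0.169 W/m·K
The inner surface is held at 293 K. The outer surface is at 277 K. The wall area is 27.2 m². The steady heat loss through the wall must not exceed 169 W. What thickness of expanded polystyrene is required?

Model the wall as resistances in series:
R_copper = L/(kA) = 0.0033/(391×27.2) = 3.103×10^-7 K/W
R_hardwood = L/(kA) = 0.105/(0.169×27.2) = 0.02284 K/W
Sum of the known resistances R_other = 0.02284 K/W
Required total resistance R_tot = ΔT/Q_allow = 16/169 = 0.09467 K/W
R_expanded polystyrene = R_tot − R_other = 0.07183 K/W
L = R·k·A = 0.07183×0.0353×27.2

L ≈ 69 mm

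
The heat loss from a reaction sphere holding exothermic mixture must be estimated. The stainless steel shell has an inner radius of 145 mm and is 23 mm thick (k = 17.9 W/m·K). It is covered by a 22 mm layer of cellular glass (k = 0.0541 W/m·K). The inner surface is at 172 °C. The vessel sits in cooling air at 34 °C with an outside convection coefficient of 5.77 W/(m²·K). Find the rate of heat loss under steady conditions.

Radial (spherical) resistances in series:
R_stainless steel shell = (1/0.145 − 1/0.168)/(4π×17.9) = 0.004197 K/W
R_cellular glass = (1/0.168 − 1/0.19)/(4π×0.0541) = 1.014 K/W
R_outer film = 1/(h·4πr_o²) = 1/(5.77×4π×0.19²) = 0.382 K/W
R_total = 1.4 K/W
Q = ΔT/R_total = 138/1.4

Q ≈ 98.6 W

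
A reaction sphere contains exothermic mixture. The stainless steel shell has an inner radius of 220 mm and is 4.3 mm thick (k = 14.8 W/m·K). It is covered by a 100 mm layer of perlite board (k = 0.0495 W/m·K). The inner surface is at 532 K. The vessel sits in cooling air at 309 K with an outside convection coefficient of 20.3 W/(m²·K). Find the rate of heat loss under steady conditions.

Radial (spherical) resistances in series:
R_stainless steel shell = (1/0.22 − 1/0.2243)/(4π×14.8) = 4.685×10^-4 K/W
R_perlite board = (1/0.2243 − 1/0.3243)/(4π×0.0495) = 2.21 K/W
R_outer film = 1/(h·4πr_o²) = 1/(20.3×4π×0.3243²) = 0.03727 K/W
R_total = 2.248 K/W
Q = ΔT/R_total = 223/2.248

Q ≈ 99.2 W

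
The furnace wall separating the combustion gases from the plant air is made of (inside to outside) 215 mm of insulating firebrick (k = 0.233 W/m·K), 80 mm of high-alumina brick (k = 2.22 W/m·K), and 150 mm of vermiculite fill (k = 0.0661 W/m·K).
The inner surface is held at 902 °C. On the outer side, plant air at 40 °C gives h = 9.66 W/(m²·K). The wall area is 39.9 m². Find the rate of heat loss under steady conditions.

Q ≈ 10300 W

Thermal resistances in series:
R_insulating firebrick = L/(kA) = 0.215/(0.233×39.9) = 0.02313 K/W
R_high-alumina brick = L/(kA) = 0.08/(2.22×39.9) = 9.032×10^-4 K/W
R_vermiculite fill = L/(kA) = 0.15/(0.0661×39.9) = 0.05687 K/W
R_outer film = 1/(h_o·A) = 1/(9.66×39.9) = 0.002594 K/W
R_total = 0.0835 K/W
Q = ΔT / R_total = 862 / 0.0835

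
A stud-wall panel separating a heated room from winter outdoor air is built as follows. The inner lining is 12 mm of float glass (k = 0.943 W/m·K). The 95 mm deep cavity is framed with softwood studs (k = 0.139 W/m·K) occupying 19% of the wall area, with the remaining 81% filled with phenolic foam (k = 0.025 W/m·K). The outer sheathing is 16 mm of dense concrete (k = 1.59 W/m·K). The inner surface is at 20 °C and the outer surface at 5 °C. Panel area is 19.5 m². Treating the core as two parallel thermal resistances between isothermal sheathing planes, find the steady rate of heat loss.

Q ≈ 142 W

Sheathing layers in series; stud and cavity paths in parallel between them.
R_inner = 0.012/(0.943×19.5) = 6.526×10^-4 K/W
R_stud  = 0.095/(0.139×0.19×19.5) = 0.1845 K/W
R_cav   = 0.095/(0.025×0.81×19.5) = 0.2406 K/W
1/R_core = 1/R_stud + 1/R_cav → R_core = 0.1044 K/W
R_outer = 0.016/(1.59×19.5) = 5.16×10^-4 K/W
R_total = 0.1056 K/W
Q = ΔT/R_total = 15/0.1056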